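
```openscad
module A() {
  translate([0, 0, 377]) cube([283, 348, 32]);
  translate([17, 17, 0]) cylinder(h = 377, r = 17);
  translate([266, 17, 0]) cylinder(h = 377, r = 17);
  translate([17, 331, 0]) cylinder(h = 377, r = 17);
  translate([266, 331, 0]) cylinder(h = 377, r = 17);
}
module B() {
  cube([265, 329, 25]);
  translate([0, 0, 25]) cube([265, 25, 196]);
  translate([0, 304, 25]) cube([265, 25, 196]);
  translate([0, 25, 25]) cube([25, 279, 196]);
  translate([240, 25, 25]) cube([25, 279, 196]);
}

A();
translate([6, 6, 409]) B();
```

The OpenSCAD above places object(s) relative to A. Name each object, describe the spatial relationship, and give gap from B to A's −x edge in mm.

The open box's min-x is at 6; the stool's min-x is 0; gap = 6 mm.

A is a stool. B is an open box. The open box is on top of the stool. The gap from the open box to the stool's −x edge is 6 mm.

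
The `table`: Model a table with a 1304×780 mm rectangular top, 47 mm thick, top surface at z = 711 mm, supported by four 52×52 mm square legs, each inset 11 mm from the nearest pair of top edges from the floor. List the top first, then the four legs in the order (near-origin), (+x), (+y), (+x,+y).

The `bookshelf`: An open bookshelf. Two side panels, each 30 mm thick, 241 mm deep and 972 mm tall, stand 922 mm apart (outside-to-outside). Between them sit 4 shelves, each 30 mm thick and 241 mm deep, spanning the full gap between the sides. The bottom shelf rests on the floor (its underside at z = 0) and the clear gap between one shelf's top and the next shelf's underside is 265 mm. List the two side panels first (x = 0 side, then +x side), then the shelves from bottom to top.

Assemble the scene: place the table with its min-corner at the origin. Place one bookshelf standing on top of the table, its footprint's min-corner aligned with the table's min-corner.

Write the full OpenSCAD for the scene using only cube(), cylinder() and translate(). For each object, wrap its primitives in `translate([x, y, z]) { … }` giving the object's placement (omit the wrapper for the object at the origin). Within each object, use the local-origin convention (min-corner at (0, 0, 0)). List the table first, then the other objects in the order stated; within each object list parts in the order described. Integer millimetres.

translate([0, 0, 664]) cube([1304, 780, 47]);
translate([11, 11, 0]) cube([52, 52, 664]);
translate([1241, 11, 0]) cube([52, 52, 664]);
translate([11, 717, 0]) cube([52, 52, 664]);
translate([1241, 717, 0]) cube([52, 52, 664]);
translate([0, 0, 711]) {
  cube([30, 241, 972]);
  translate([892, 0, 0]) cube([30, 241, 972]);
  translate([30, 0, 0]) cube([862, 241, 30]);
  translate([30, 0, 295]) cube([862, 241, 30]);
  translate([30, 0, 590]) cube([862, 241, 30]);
  translate([30, 0, 885]) cube([862, 241, 30]);
}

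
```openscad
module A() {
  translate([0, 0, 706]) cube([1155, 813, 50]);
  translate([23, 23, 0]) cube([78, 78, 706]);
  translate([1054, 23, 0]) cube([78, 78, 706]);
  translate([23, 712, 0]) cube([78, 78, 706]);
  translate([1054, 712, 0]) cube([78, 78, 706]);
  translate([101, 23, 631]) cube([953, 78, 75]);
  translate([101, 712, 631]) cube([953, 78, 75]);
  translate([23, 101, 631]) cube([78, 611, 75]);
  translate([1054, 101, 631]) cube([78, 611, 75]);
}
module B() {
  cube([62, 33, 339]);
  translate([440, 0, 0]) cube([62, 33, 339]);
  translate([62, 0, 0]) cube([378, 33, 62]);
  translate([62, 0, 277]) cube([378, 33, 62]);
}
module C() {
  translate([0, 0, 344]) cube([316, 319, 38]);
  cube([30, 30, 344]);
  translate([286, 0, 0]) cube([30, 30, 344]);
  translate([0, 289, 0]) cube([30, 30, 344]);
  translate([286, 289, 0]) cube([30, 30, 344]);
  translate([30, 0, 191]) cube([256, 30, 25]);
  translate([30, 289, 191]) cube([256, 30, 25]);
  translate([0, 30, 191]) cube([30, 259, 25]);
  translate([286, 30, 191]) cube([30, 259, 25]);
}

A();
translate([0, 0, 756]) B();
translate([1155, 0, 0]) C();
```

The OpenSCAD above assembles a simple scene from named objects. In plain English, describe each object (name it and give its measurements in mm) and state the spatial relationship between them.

A is a table: top 1155 mm (x) × 813 mm (y), 50 mm thick, upper face at z = 756 mm, on four 78×78 mm square legs, each inset 23 mm from the nearest pair of top edges, running from z = 0 to the bottom of the top. Four apron rails, 78 mm thick and 75 mm tall, run between adjacent legs with their top edges flush with the underside of the top and their outer faces flush with the legs' outer faces.

B is a picture frame with a 378×215 mm rectangular opening (x by z) and a uniform 62 mm border on every side. Frame depth is 33 mm along y. It is built from two vertical stiles running the full outside height and two horizontal rails spanning the gap between the stiles.

C is a four-legged stool. The seat is 316×319 mm, 38 mm thick, top at z = 382 mm. It stands on four square legs, each 30×30 mm in cross-section, from z = 0 to the seat underside, each flush with a corner of the seat. Four stretchers, 30 mm wide and 25 mm tall, connect adjacent legs with their undersides at z = 191 mm, each running between the inner faces of the legs it joins and aligned with the legs' outer faces on the other axis.

The picture frame is on top of the table. The stool is against the table's +x side, with their −y faces flush.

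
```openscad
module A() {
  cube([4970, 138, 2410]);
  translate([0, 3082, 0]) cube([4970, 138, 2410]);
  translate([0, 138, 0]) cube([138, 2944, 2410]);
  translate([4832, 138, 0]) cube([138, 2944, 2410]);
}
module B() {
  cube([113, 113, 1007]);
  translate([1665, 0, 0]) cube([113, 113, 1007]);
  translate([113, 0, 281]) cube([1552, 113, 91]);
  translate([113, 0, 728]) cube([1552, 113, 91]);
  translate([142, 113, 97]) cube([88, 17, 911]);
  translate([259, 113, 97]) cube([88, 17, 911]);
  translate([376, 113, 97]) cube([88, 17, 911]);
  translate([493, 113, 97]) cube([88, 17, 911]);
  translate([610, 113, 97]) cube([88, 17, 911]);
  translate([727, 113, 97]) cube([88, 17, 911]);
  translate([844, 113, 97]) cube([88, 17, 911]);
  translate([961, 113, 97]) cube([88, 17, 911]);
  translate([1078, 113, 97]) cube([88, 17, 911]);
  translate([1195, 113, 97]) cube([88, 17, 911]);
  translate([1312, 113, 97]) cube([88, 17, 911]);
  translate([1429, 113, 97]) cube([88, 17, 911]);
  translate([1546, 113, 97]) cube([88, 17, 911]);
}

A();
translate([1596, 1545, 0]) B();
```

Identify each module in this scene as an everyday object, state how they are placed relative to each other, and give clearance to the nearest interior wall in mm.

Clearances: x = 1458, y = 1407; minimum 1407 mm.

A is a house frame. B is a fence section. The fence section sits inside the house frame, centred. The clearance to the nearest interior wall is 1407 mm.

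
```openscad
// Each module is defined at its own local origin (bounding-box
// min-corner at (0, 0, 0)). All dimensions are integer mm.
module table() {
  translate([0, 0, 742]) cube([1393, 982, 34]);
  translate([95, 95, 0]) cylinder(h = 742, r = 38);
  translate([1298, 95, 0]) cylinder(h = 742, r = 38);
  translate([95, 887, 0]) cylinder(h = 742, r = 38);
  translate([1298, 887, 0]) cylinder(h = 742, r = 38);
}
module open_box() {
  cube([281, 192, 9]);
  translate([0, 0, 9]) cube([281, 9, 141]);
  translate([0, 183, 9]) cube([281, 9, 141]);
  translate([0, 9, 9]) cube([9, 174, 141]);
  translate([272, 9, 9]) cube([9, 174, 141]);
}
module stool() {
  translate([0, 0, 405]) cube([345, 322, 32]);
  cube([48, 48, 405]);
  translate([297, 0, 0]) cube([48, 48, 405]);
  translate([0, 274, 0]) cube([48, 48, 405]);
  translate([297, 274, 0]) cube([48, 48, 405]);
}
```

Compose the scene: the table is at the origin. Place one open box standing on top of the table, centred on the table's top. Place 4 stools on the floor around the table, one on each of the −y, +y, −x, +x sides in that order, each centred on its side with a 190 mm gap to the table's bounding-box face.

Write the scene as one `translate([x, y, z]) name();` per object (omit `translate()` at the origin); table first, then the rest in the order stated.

table();
translate([556, 395, 776]) open_box();
translate([524, -512, 0]) stool();
translate([524, 1172, 0]) stool();
translate([-535, 330, 0]) stool();
translate([1583, 330, 0]) stool();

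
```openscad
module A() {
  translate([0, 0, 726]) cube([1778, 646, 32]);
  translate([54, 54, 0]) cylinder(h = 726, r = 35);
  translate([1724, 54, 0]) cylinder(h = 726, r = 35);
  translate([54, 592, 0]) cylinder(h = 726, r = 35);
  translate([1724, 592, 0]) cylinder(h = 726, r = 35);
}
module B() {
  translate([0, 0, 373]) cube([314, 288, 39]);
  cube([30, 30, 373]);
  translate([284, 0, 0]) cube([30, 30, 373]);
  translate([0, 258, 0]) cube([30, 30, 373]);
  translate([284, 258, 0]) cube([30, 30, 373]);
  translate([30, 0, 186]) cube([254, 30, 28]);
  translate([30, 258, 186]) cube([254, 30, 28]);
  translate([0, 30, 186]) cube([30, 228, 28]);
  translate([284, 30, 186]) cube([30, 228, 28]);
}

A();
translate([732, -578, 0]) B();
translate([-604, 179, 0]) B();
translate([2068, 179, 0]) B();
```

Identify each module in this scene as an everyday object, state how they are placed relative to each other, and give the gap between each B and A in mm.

Each stool's nearest face is 290 mm from the table's bounding box.

A is a table. B is a stool. Three stools sit around the table at the −y, −x, +x sides. The gap between each stool and the table is 290 mm.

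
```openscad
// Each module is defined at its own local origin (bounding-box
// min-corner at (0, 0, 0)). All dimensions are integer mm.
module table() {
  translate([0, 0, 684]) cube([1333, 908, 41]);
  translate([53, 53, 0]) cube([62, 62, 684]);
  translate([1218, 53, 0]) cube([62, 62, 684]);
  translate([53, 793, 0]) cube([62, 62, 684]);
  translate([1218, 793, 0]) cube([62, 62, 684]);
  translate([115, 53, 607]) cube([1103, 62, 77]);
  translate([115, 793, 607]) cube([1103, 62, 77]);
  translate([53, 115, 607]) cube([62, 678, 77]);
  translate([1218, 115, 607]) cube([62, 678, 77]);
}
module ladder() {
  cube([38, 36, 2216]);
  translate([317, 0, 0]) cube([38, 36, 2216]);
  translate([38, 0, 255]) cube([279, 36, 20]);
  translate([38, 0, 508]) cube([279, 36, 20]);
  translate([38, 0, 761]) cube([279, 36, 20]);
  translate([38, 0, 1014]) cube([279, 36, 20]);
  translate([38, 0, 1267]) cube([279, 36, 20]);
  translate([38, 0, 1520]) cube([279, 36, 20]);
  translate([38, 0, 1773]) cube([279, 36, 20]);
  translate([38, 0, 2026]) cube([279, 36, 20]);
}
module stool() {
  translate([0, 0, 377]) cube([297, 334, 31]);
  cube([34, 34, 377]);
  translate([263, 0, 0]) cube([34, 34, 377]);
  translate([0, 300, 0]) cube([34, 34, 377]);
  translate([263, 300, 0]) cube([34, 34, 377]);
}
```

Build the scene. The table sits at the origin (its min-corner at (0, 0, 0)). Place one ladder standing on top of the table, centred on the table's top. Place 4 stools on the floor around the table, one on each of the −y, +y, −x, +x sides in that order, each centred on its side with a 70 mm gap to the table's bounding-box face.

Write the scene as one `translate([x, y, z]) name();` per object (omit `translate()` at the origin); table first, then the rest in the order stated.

table();
translate([489, 436, 725]) ladder();
translate([518, -404, 0]) stool();
translate([518, 978, 0]) stool();
translate([-367, 287, 0]) stool();
translate([1403, 287, 0]) stool();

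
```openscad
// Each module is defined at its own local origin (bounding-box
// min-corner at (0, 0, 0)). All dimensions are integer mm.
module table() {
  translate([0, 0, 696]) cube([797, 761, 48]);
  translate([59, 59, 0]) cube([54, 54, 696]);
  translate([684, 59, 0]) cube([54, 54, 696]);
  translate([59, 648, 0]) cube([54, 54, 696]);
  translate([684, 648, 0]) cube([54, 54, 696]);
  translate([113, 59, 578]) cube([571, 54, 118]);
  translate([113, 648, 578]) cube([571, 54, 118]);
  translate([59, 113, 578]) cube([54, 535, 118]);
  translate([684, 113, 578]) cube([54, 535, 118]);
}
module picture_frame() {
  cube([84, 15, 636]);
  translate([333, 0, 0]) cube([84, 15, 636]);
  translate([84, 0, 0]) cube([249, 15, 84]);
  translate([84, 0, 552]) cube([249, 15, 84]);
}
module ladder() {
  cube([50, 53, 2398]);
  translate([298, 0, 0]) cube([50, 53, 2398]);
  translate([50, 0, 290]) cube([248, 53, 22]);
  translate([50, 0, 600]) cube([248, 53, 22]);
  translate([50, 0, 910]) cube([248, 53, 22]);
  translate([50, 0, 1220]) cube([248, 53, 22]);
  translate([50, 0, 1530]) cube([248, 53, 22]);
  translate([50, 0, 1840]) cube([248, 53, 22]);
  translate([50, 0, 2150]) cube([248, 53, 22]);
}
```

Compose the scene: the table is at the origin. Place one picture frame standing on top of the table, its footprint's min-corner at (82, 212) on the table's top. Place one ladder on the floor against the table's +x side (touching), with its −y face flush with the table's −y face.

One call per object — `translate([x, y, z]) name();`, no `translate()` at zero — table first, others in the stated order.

table();
translate([82, 212, 744]) picture_frame();
translate([797, 0, 0]) ladder();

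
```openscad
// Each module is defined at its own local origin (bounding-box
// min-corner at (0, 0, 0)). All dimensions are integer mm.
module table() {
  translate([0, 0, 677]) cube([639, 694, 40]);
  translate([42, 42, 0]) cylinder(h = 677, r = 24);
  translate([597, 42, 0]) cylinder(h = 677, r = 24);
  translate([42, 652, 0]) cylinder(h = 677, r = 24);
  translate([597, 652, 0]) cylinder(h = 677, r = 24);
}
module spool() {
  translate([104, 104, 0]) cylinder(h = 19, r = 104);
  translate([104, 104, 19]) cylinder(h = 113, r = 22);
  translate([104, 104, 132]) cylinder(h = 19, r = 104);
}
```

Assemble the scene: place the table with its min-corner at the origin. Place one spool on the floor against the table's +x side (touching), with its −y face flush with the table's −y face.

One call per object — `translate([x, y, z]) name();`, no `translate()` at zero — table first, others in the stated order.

table();
translate([639, 0, 0]) spool();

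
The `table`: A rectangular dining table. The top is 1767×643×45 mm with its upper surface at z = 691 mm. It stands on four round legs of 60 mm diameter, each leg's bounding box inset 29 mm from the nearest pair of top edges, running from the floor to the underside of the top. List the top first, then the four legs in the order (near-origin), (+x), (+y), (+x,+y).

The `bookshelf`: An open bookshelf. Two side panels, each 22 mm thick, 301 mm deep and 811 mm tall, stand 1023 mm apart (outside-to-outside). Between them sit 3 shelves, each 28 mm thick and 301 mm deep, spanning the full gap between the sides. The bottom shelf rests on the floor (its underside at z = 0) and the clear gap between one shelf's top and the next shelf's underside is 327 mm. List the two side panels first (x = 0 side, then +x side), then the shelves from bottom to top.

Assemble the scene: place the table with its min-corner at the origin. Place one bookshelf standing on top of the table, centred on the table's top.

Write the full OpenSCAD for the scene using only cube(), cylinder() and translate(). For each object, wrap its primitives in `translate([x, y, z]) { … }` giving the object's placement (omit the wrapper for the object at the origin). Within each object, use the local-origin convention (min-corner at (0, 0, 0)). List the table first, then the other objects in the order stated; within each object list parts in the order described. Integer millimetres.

translate([0, 0, 646]) cube([1767, 643, 45]);
translate([59, 59, 0]) cylinder(h = 646, r = 30);
translate([1708, 59, 0]) cylinder(h = 646, r = 30);
translate([59, 584, 0]) cylinder(h = 646, r = 30);
translate([1708, 584, 0]) cylinder(h = 646, r = 30);
translate([372, 171, 691]) {
  cube([22, 301, 811]);
  translate([1001, 0, 0]) cube([22, 301, 811]);
  translate([22, 0, 0]) cube([979, 301, 28]);
  translate([22, 0, 355]) cube([979, 301, 28]);
  translate([22, 0, 710]) cube([979, 301, 28]);
}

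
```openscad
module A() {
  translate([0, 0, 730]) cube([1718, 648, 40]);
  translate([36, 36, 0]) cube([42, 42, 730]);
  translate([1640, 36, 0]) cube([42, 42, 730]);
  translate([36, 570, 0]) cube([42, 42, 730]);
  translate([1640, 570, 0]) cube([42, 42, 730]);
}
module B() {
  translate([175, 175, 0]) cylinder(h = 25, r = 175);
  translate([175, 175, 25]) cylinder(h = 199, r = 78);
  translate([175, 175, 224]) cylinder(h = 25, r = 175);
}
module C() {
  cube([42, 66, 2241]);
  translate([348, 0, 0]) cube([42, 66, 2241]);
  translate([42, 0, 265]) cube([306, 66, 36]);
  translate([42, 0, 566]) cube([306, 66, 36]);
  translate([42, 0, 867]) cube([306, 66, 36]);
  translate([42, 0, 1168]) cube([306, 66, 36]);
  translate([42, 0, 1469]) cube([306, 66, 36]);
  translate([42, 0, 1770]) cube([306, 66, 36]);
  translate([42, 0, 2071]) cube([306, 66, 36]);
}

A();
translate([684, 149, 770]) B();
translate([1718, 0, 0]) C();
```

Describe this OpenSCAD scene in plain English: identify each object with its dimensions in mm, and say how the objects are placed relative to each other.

A is a table with a 1718×648 mm rectangular top, 40 mm thick, top surface at z = 770 mm, supported by four 42×42 mm square legs, each inset 36 mm from the nearest pair of top edges, running from the floor.

B is a spool: two coaxial disc flanges of radius 175 mm and thickness 25 mm, joined by a core cylinder of radius 78 mm and height 199 mm. The lower flange rests on z = 0 and the three cylinders share a vertical axis.

C is a straight ladder. Two 42×66 mm vertical rails, 2241 mm tall, stand 390 mm apart (outside-to-outside) with their front faces coplanar on the −y side. 7 rungs, each 66 mm deep and 36 mm tall, span between the inner faces of the rails, front faces flush with the rails. The lowest rung's underside is at z = 265 mm and rungs are spaced 301 mm apart (underside to underside).

The spool is on top of the table, centred. The ladder is against the table's +x side, with their −y faces flush.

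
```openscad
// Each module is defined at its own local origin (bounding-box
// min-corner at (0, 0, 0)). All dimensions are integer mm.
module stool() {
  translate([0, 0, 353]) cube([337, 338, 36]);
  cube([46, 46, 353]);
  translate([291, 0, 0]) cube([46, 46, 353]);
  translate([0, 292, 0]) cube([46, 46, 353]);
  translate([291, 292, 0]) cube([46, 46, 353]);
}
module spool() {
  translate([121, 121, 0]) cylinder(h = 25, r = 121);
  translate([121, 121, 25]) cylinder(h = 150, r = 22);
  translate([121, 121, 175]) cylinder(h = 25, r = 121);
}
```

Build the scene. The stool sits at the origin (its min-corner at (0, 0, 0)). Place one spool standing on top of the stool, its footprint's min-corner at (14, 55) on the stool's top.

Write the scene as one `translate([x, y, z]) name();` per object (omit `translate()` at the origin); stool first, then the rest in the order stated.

stool();
translate([14, 55, 389]) spool();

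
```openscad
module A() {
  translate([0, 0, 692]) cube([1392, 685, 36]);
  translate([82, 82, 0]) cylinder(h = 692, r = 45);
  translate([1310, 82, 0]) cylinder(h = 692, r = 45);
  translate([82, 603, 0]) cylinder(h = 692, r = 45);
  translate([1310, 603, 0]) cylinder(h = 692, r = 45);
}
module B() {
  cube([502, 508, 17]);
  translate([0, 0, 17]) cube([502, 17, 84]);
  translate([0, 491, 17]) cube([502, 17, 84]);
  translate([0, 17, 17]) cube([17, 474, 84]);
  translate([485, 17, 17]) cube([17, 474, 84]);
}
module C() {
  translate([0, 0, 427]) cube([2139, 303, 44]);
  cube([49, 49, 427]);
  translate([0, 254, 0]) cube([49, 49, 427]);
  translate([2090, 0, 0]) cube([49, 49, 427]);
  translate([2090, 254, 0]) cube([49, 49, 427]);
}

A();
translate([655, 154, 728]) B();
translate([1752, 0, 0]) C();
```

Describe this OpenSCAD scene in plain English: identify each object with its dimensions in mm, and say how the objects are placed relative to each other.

A is a table: top 1392 mm (x) × 685 mm (y), 36 mm thick, upper face at z = 728 mm, on four round legs of 90 mm diameter, each leg's bounding box inset 37 mm from the nearest pair of top edges, running from z = 0 to the bottom of the top.

B is an open storage box with external size 502×508×101 mm and wall thickness 17 mm (the base is also 17 mm thick). The base covers the whole footprint; the four walls stand on the base, with the y-facing walls full-width and the x-facing walls fitting between their inner faces.

C is a bench: a 2139×303 mm seat slab, 44 mm thick, top at z = 471 mm, on four 49×49 mm square legs flush with the seat corners and standing on z = 0.

The open box is on top of the table. The bench is on the floor beside the table on its +x side.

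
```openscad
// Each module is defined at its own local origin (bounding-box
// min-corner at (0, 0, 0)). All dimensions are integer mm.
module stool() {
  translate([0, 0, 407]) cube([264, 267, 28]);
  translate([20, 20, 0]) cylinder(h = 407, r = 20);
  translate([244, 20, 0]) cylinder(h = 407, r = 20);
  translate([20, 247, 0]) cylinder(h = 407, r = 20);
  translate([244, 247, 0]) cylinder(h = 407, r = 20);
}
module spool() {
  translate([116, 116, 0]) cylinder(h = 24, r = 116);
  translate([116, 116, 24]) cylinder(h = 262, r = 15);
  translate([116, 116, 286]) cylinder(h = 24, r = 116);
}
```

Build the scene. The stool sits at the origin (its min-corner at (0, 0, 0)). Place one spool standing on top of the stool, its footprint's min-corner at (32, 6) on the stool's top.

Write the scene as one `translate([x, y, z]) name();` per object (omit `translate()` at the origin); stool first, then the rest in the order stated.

stool();
translate([32, 6, 435]) spool();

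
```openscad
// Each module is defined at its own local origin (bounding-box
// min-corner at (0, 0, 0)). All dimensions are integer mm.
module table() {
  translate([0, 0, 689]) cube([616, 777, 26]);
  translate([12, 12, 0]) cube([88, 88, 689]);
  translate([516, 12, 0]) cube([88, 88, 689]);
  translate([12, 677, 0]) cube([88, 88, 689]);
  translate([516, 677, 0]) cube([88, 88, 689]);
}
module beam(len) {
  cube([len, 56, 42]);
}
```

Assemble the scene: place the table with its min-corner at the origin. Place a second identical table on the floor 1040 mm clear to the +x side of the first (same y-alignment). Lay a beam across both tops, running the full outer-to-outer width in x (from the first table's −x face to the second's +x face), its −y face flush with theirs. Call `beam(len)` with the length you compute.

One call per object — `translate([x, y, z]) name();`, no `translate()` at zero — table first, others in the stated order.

table();
translate([1656, 0, 0]) table();
translate([0, 0, 715]) beam(2272);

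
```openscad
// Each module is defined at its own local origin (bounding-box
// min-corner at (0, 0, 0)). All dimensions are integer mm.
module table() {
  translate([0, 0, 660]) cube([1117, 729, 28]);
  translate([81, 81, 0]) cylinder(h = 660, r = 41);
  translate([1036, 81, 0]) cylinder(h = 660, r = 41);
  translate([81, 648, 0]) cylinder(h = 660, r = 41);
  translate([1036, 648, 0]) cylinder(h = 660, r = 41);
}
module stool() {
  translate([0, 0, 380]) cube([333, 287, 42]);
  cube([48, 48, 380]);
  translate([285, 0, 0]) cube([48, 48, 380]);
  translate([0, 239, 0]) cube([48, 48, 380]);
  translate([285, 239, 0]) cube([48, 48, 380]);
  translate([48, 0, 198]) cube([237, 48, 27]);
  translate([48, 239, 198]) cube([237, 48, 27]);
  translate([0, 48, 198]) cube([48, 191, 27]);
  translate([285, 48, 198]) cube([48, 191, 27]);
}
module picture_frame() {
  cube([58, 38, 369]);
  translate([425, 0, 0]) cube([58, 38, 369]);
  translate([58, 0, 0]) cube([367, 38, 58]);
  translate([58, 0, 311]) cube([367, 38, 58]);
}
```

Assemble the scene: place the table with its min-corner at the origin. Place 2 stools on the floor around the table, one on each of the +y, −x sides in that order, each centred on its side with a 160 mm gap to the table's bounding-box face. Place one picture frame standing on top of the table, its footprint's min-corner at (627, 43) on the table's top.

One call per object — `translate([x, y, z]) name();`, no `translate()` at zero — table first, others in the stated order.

table();
translate([392, 889, 0]) stool();
translate([-493, 221, 0]) stool();
translate([627, 43, 688]) picture_frame();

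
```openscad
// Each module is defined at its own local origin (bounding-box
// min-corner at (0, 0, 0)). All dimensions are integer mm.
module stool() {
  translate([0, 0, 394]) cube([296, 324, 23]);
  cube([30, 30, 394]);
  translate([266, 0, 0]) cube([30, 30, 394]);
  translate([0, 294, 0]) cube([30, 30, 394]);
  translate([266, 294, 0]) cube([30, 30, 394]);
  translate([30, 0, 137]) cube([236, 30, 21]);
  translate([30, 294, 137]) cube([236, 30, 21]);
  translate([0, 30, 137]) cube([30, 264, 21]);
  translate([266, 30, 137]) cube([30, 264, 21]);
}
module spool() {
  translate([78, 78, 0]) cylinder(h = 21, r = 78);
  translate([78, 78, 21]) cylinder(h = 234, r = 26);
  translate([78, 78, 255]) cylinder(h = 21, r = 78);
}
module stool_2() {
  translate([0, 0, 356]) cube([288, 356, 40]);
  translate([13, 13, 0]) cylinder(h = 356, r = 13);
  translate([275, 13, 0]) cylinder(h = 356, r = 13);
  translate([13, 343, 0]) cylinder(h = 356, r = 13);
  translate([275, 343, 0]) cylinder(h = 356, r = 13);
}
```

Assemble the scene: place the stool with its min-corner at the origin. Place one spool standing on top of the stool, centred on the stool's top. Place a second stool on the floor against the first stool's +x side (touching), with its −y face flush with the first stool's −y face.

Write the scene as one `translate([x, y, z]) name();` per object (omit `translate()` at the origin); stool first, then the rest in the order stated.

stool();
translate([70, 84, 417]) spool();
translate([296, 0, 0]) stool_2();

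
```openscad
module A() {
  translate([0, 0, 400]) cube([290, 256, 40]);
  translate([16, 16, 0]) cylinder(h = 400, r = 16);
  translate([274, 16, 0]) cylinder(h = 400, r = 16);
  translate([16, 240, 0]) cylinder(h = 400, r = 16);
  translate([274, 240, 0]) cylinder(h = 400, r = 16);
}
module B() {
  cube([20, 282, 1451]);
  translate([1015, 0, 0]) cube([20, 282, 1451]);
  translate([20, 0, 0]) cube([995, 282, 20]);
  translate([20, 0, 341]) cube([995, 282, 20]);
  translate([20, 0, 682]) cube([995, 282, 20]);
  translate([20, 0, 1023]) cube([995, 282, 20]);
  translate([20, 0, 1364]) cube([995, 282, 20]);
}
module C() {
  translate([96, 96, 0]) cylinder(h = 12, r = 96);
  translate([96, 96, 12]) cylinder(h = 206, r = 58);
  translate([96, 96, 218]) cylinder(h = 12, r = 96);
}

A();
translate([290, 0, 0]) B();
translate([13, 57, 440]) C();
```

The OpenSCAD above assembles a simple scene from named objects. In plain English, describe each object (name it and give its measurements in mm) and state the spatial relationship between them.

A is a four-legged stool. The seat is 290×256 mm, 40 mm thick, top at z = 440 mm. It stands on four round legs, each 32 mm in diameter, from z = 0 to the seat underside, each leg's axis is inset half a diameter from the nearest pair of seat edges (so the leg's bounding box is flush with the corner).

B is an open bookshelf. Two side panels, each 20 mm thick, 282 mm deep and 1451 mm tall, stand 1035 mm apart (outside-to-outside). Between them sit 5 shelves, each 20 mm thick and 282 mm deep, spanning the full gap between the sides. The bottom shelf rests on the floor (its underside at z = 0) and the clear gap between one shelf's top and the next shelf's underside is 321 mm.

C is a spool: two coaxial disc flanges of radius 96 mm and thickness 12 mm, joined by a core cylinder of radius 58 mm and height 206 mm. The lower flange rests on z = 0 and the three cylinders share a vertical axis.

The bookshelf is against the stool's +x side, with their −y faces flush. The spool is on top of the stool.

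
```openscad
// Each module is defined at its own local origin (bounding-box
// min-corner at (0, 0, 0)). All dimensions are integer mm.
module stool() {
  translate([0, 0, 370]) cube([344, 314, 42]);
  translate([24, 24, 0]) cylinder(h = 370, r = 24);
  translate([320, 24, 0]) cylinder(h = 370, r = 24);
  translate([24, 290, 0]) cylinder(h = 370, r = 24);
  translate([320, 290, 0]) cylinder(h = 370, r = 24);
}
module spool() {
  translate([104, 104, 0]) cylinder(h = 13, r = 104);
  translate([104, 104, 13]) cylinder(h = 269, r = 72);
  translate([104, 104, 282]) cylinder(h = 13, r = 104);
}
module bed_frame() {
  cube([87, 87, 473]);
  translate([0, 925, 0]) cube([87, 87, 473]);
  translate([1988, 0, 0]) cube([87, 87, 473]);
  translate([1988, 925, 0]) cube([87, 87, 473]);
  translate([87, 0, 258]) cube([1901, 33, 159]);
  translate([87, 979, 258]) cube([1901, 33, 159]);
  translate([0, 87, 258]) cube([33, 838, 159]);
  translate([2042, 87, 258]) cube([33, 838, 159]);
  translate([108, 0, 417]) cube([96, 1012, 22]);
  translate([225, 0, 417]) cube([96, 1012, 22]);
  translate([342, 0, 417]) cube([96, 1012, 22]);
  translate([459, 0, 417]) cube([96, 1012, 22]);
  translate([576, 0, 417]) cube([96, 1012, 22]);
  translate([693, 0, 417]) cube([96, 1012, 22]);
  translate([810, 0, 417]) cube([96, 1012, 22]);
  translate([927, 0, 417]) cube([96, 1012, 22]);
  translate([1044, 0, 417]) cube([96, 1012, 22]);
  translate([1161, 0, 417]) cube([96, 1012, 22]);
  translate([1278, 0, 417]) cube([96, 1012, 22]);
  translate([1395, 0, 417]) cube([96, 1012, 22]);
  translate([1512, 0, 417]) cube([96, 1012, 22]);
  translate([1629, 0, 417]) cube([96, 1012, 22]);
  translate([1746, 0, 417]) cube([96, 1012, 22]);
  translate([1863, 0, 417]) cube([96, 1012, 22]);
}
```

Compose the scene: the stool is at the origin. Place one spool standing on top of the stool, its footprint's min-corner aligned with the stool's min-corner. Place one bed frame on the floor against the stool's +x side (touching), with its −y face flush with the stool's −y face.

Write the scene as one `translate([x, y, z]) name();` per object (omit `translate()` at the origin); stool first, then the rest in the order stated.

stool();
translate([0, 0, 412]) spool();
translate([344, 0, 0]) bed_frame();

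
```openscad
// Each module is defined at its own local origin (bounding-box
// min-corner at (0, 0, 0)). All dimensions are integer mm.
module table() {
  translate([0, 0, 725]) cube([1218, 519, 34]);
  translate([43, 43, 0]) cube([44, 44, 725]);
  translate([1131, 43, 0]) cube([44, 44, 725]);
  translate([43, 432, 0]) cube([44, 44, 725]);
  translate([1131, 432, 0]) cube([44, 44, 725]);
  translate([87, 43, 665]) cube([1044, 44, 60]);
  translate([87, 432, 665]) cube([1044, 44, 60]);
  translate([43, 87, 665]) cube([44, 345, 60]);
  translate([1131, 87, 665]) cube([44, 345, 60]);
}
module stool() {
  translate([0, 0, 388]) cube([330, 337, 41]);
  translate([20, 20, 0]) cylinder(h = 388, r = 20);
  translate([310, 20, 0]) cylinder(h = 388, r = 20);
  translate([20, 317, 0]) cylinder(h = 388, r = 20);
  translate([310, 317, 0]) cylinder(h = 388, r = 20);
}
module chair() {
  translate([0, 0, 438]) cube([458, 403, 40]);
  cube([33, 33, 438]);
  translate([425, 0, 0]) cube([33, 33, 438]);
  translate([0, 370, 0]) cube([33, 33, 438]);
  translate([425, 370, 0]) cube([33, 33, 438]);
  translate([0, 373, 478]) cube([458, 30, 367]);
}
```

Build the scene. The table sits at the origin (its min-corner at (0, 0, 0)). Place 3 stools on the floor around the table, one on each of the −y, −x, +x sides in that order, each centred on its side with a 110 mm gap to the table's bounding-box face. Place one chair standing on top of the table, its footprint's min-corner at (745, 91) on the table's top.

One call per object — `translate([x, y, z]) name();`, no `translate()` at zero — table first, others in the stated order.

table();
translate([444, -447, 0]) stool();
translate([-440, 91, 0]) stool();
translate([1328, 91, 0]) stool();
translate([745, 91, 759]) chair();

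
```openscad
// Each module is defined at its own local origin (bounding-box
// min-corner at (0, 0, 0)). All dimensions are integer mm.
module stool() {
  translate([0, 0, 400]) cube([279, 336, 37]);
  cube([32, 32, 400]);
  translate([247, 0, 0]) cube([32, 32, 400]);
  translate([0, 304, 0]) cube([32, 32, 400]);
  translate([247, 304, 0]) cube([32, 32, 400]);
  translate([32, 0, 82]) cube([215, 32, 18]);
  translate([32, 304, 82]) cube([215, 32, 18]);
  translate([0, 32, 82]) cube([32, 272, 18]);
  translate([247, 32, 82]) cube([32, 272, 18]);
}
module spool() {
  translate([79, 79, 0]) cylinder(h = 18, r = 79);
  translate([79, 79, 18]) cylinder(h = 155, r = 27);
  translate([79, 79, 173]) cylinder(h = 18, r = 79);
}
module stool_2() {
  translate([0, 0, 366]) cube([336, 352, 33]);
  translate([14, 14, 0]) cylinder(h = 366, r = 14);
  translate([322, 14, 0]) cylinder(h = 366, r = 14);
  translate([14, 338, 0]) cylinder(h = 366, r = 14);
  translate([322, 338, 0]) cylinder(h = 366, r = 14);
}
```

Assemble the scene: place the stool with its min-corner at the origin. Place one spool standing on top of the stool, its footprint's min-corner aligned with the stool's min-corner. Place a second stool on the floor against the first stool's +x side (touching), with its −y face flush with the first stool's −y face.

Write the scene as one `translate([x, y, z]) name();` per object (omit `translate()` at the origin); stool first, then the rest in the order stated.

stool();
translate([0, 0, 437]) spool();
translate([279, 0, 0]) stool_2();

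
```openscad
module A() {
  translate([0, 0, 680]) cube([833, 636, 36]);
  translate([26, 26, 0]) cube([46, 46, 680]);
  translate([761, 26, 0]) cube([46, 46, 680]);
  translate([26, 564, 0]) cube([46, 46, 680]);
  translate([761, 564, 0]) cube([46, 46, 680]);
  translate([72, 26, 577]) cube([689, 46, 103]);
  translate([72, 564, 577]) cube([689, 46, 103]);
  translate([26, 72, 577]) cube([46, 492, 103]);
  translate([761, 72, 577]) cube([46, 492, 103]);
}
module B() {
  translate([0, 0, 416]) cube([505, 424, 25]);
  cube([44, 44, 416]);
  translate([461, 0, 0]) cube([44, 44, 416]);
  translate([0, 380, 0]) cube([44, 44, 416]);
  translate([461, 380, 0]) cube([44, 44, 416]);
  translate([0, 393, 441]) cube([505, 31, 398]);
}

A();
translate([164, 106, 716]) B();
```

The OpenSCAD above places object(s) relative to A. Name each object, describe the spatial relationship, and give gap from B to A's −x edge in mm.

The chair's min-x is at 164; the table's min-x is 0; gap = 164 mm.

A is a table. B is a chair. The chair is on top of the table, centred. The gap from the chair to the table's −x edge is 164 mm.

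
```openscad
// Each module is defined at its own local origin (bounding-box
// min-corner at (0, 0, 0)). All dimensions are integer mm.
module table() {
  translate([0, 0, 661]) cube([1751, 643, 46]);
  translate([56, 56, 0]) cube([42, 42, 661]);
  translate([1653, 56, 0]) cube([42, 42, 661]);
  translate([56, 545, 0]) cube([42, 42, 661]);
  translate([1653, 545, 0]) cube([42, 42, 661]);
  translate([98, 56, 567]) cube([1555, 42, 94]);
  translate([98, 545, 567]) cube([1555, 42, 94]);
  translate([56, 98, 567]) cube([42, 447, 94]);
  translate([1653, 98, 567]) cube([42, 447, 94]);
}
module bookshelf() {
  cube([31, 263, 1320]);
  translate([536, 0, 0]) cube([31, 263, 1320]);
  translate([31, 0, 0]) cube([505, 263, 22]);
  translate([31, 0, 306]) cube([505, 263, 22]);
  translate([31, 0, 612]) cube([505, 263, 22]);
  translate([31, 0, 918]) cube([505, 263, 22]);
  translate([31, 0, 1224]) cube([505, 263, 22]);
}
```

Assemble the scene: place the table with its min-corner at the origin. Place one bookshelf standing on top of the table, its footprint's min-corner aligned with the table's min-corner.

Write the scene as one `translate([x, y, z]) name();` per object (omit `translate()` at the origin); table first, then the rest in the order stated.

table();
translate([0, 0, 707]) bookshelf();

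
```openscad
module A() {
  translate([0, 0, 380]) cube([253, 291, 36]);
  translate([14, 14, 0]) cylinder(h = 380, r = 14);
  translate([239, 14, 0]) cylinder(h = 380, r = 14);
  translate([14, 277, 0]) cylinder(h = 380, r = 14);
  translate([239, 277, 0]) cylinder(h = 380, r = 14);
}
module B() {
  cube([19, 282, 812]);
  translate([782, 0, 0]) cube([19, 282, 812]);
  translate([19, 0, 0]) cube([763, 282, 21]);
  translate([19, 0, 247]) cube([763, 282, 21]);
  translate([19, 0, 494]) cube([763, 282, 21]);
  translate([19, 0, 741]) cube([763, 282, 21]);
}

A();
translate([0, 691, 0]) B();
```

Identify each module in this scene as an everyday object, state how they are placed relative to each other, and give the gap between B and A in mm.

A is a stool. B is a bookshelf. The bookshelf is on the floor beside the stool on its +y side. The gap between the bookshelf and the stool is 400 mm.

The bookshelf's nearest face is 400 mm from the stool's +y face.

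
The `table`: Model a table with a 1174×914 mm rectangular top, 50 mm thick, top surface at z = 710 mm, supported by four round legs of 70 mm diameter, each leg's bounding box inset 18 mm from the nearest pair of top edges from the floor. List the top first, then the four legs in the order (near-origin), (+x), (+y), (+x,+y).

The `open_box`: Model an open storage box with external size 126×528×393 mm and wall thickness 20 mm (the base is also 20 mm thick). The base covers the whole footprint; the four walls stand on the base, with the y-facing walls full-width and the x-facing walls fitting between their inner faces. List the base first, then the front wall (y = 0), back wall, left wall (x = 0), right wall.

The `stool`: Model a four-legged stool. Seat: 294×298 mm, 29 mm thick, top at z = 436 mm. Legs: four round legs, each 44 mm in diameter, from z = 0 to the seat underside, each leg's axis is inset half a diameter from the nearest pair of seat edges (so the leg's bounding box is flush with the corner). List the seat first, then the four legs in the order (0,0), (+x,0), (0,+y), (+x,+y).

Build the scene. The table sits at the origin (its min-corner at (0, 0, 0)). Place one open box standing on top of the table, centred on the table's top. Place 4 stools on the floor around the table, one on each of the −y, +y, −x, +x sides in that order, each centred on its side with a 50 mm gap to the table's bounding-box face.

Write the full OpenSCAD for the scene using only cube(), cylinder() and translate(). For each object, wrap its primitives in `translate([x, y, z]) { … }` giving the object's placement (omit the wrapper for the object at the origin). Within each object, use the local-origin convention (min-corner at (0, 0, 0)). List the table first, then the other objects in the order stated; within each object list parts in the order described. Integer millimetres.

translate([0, 0, 660]) cube([1174, 914, 50]);
translate([53, 53, 0]) cylinder(h = 660, r = 35);
translate([1121, 53, 0]) cylinder(h = 660, r = 35);
translate([53, 861, 0]) cylinder(h = 660, r = 35);
translate([1121, 861, 0]) cylinder(h = 660, r = 35);
translate([524, 193, 710]) {
  cube([126, 528, 20]);
  translate([0, 0, 20]) cube([126, 20, 373]);
  translate([0, 508, 20]) cube([126, 20, 373]);
  translate([0, 20, 20]) cube([20, 488, 373]);
  translate([106, 20, 20]) cube([20, 488, 373]);
}
translate([440, -348, 0]) {
  translate([0, 0, 407]) cube([294, 298, 29]);
  translate([22, 22, 0]) cylinder(h = 407, r = 22);
  translate([272, 22, 0]) cylinder(h = 407, r = 22);
  translate([22, 276, 0]) cylinder(h = 407, r = 22);
  translate([272, 276, 0]) cylinder(h = 407, r = 22);
}
translate([440, 964, 0]) {
  translate([0, 0, 407]) cube([294, 298, 29]);
  translate([22, 22, 0]) cylinder(h = 407, r = 22);
  translate([272, 22, 0]) cylinder(h = 407, r = 22);
  translate([22, 276, 0]) cylinder(h = 407, r = 22);
  translate([272, 276, 0]) cylinder(h = 407, r = 22);
}
translate([-344, 308, 0]) {
  translate([0, 0, 407]) cube([294, 298, 29]);
  translate([22, 22, 0]) cylinder(h = 407, r = 22);
  translate([272, 22, 0]) cylinder(h = 407, r = 22);
  translate([22, 276, 0]) cylinder(h = 407, r = 22);
  translate([272, 276, 0]) cylinder(h = 407, r = 22);
}
translate([1224, 308, 0]) {
  translate([0, 0, 407]) cube([294, 298, 29]);
  translate([22, 22, 0]) cylinder(h = 407, r = 22);
  translate([272, 22, 0]) cylinder(h = 407, r = 22);
  translate([22, 276, 0]) cylinder(h = 407, r = 22);
  translate([272, 276, 0]) cylinder(h = 407, r = 22);
}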